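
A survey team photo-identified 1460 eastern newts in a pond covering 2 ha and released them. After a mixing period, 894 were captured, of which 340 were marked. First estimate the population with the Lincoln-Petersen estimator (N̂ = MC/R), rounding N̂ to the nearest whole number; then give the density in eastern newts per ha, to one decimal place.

density ≈ 1919.5 eastern newts per ha

N̂ = 1460·894/340 = 1305240/340 ≈ 3838.9 → 3839
Density = N̂ / area = 3839 / 2 ≈ 1919.50 → 1919.5 per ha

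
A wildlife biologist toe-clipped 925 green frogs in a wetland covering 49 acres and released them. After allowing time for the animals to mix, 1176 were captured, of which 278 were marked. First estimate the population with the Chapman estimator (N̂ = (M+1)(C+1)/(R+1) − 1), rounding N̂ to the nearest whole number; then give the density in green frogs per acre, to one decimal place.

density ≈ 79.7 green frogs per acre

N̂ = 926·1177/279 − 1 = 1089902/279 − 1 ≈ 3905.46 → 3905
Density = N̂ / area = 3905 / 49 ≈ 79.69 → 79.7 per acre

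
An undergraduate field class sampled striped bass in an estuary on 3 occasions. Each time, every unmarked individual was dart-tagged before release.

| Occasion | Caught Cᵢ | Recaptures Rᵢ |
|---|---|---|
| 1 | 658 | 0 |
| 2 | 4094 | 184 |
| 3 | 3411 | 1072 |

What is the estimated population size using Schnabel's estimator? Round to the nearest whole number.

N ≈ 14,550

Marked at large before each occasion: Mᵢ = Σⱼ<ᵢ (Cⱼ − Rⱼ) → M1=0, M2=658, M3=4568
Σ MᵢCᵢ = 0·658 + 658·4094 + 4568·3411 = 0 + 2693852 + 15581448 = 18275300
Σ Rᵢ = 0 + 184 + 1072 = 1256
N̂ = 18275300 / 1256 ≈ 14550.4 → 14550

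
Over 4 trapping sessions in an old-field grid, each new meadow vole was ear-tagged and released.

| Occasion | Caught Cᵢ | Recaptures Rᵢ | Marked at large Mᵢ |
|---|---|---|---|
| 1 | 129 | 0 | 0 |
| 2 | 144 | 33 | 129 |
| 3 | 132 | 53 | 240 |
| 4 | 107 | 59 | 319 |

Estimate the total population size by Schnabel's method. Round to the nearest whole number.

Σ MᵢCᵢ = 0·129 + 129·144 + 240·132 + 319·107 = 0 + 18576 + 31680 + 34133 = 84389
Σ Rᵢ = 0 + 33 + 53 + 59 = 145
N̂ = 84389 / 145 ≈ 582.0 → 582

N ≈ 582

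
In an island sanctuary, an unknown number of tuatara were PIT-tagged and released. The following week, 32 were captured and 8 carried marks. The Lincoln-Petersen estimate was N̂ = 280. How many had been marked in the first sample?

From N = M·C/R: M = N·R / C = 280·8 / 32 = 2240 / 32 = 70.

M = 70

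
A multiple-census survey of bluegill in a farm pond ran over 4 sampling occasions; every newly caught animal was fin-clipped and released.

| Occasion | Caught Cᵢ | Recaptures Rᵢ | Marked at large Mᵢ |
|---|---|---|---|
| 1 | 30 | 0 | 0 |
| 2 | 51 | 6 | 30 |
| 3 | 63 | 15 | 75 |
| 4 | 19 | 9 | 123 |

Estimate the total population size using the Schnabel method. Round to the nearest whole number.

N ≈ 286

Σ MᵢCᵢ = 0·30 + 30·51 + 75·63 + 123·19 = 0 + 1530 + 4725 + 2337 = 8592
Σ Rᵢ = 0 + 6 + 15 + 9 = 30
N̂ = 8592 / 30 ≈ 286.4 → 286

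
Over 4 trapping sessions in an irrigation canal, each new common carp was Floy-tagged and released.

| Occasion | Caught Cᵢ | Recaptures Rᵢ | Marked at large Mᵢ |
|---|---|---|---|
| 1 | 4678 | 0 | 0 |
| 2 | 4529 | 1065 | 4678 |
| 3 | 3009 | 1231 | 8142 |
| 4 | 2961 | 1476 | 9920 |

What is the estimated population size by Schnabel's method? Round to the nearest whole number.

N ≈ 19,899

Σ MᵢCᵢ = 0·4678 + 4678·4529 + 8142·3009 + 9920·2961 = 0 + 21186662 + 24499278 + 29373120 = 75059060
Σ Rᵢ = 0 + 1065 + 1231 + 1476 = 3772
N̂ = 75059060 / 3772 ≈ 19899.0 → 19899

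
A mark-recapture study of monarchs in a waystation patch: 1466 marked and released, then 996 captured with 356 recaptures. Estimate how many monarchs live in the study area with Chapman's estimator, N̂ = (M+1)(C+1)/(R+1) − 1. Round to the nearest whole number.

N ≈ 4096

N̂ = (1466+1)(996+1)/(356+1) − 1 = 1467·997/357 − 1
= 1462599/357 − 1 ≈ 4096.9 − 1 ≈ 4095.9 → 4096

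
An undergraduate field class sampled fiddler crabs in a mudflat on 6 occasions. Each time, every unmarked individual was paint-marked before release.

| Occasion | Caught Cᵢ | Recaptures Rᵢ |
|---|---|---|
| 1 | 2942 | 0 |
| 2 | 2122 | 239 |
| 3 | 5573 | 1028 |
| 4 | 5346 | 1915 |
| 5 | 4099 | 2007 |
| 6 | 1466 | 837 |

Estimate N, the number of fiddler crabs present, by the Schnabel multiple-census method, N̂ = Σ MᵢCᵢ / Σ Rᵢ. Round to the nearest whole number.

Marked at large before each occasion: Mᵢ = Σⱼ<ᵢ (Cⱼ − Rⱼ) → M1=0, M2=2942, M3=4825, M4=9370, M5=12801, M6=14893
Σ MᵢCᵢ = 0·2942 + 2942·2122 + 4825·5573 + 9370·5346 + 12801·4099 + 14893·1466 = 0 + 6242924 + 26889725 + 50092020 + 52471299 + 21833138 = 157529106
Σ Rᵢ = 0 + 239 + 1028 + 1915 + 2007 + 837 = 6026
N̂ = 157529106 / 6026 ≈ 26141.6 → 26142

N ≈ 26,142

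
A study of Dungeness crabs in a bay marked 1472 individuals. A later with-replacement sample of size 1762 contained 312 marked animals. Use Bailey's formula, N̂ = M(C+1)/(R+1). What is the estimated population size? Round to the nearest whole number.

N̂ = 1472·(1762+1)/(312+1) = 1472·1763/313 = 2595136/313 ≈ 8291.2 → 8291

N ≈ 8291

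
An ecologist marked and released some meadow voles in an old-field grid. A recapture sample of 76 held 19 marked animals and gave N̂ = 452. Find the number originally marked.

M = 113

From N = M·C/R: M = N·R / C = 452·19 / 76 = 8588 / 76 = 113.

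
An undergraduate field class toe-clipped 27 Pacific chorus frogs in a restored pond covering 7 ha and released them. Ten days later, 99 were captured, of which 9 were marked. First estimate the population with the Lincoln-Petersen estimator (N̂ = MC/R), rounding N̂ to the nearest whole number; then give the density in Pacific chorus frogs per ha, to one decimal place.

N̂ = 27·99/9 = 2673/9 = 297
Density = N̂ / area = 297 / 7 ≈ 42.43 → 42.4 per ha

density ≈ 42.4 Pacific chorus frogs per ha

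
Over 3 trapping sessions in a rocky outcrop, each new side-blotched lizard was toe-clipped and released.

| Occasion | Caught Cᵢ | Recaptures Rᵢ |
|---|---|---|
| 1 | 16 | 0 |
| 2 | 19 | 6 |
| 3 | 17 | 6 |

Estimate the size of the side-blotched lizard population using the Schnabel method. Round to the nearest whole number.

N ≈ 66

Marked at large before each occasion: Mᵢ = Σⱼ<ᵢ (Cⱼ − Rⱼ) → M1=0, M2=16, M3=29
Σ MᵢCᵢ = 0·16 + 16·19 + 29·17 = 0 + 304 + 493 = 797
Σ Rᵢ = 0 + 6 + 6 = 12
N̂ = 797 / 12 ≈ 66.4 → 66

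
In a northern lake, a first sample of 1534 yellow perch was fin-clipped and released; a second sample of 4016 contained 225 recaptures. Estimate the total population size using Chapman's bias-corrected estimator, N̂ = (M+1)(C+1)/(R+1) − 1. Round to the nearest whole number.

N ≈ 27,283

N̂ = (1534+1)(4016+1)/(225+1) − 1 = 1535·4017/226 − 1
= 6166095/226 − 1 ≈ 27283.6 − 1 ≈ 27282.6 → 27283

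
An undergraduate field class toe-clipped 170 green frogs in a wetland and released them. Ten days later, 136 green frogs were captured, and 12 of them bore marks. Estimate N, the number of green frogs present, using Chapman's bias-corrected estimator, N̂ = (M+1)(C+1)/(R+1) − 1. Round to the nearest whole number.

N̂ = (170+1)(136+1)/(12+1) − 1 = 171·137/13 − 1
= 23427/13 − 1 ≈ 1802.1 − 1 ≈ 1801.1 → 1801

N ≈ 1801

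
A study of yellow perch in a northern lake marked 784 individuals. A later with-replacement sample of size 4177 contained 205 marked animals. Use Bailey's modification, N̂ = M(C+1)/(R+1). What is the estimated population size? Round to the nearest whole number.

N ≈ 15,901

N̂ = 784·(4177+1)/(205+1) = 784·4178/206 = 3275552/206 ≈ 15900.7 → 15901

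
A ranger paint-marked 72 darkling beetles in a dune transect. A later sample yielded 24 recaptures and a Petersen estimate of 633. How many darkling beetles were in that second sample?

C = 211

From N = M·C/R: C = N·R / M = 633·24 / 72 = 15192 / 72 = 211.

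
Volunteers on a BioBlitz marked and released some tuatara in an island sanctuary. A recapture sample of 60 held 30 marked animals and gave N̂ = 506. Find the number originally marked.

From N = M·C/R: M = N·R / C = 506·30 / 60 = 15180 / 60 = 253.

M = 253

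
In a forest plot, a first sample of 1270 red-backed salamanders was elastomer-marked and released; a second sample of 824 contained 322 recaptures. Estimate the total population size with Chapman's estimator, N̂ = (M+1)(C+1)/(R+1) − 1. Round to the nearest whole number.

N ≈ 3245

N̂ = (1270+1)(824+1)/(322+1) − 1 = 1271·825/323 − 1
= 1048575/323 − 1 ≈ 3246.4 − 1 ≈ 3245.4 → 3245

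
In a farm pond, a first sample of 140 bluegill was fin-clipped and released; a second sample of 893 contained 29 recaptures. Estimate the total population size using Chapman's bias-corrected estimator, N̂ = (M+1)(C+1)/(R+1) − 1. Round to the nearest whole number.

N ≈ 4201

N̂ = (140+1)(893+1)/(29+1) − 1 = 141·894/30 − 1
= 126054/30 − 1 ≈ 4201.8 − 1 ≈ 4200.8 → 4201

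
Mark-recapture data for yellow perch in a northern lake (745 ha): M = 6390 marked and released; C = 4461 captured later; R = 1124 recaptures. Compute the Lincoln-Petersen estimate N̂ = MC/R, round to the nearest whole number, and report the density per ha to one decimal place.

density ≈ 34.0 yellow perch per ha

N̂ = 6390·4461/1124 = 28505790/1124 ≈ 25361.0 → 25361
Density = N̂ / area = 25361 / 745 ≈ 34.04 → 34.0 per ha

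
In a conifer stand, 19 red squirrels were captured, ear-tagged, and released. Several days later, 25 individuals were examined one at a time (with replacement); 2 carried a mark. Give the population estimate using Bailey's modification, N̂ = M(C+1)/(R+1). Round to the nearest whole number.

N ≈ 165

N̂ = 19·(25+1)/(2+1) = 19·26/3 = 494/3 ≈ 164.7 → 165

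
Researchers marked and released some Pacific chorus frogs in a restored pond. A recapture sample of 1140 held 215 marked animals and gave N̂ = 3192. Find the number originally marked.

From N = M·C/R: M = N·R / C = 3192·215 / 1140 = 686280 / 1140 = 602.

M = 602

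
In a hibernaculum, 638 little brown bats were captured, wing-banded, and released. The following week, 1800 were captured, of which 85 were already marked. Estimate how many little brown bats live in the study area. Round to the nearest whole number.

N ≈ 13,511

N = (638 × 1800) / 85 = 1148400 / 85 ≈ 13510.6 → 13511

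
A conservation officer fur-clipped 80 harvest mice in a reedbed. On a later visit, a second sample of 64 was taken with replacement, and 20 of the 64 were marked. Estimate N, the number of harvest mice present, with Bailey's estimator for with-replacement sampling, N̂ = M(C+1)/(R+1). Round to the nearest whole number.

N ≈ 248

N̂ = 80·(64+1)/(20+1) = 80·65/21 = 5200/21 ≈ 247.6 → 248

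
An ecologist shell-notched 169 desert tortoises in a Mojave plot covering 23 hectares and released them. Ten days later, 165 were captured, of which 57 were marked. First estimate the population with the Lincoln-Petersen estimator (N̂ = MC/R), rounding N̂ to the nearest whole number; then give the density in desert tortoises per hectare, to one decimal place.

N̂ = 169·165/57 = 27885/57 ≈ 489.2 → 489
Density = N̂ / area = 489 / 23 ≈ 21.26 → 21.3 per hectare

density ≈ 21.3 desert tortoises per hectare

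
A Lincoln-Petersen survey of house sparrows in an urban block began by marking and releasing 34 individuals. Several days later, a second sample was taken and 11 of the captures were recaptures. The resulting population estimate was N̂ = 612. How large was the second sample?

C = 198

From N = M·C/R: C = N·R / M = 612·11 / 34 = 6732 / 34 = 198.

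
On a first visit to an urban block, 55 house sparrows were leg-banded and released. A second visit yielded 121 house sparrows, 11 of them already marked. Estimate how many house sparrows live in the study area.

N = 605

N = (55 × 121) / 11 = 6655 / 11 = 605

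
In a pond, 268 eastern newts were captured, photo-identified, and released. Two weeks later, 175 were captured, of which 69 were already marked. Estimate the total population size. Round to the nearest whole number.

If marked individuals mix randomly, R/C ≈ M/N, giving N ≈ M·C/R.
N = (268 × 175) / 69 = 46900 / 69 ≈ 679.7 → 680

N ≈ 680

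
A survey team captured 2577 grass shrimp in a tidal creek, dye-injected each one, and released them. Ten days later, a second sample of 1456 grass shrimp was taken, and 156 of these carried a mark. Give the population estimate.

N = 24,052

N = (2577 × 1456) / 156 = 3752112 / 156 = 24052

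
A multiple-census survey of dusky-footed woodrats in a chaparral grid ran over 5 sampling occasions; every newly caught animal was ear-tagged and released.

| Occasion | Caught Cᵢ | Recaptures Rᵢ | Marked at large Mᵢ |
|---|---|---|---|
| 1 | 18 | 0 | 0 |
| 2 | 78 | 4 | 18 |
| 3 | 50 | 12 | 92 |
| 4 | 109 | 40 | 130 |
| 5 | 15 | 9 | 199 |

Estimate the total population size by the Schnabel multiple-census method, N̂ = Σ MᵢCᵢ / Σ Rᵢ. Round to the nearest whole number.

Σ MᵢCᵢ = 0·18 + 18·78 + 92·50 + 130·109 + 199·15 = 0 + 1404 + 4600 + 14170 + 2985 = 23159
Σ Rᵢ = 0 + 4 + 12 + 40 + 9 = 65
N̂ = 23159 / 65 ≈ 356.3 → 356

N ≈ 356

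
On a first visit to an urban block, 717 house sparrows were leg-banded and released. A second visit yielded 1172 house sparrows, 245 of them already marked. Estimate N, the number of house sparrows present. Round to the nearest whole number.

N = (717 × 1172) / 245 = 840324 / 245 ≈ 3429.9 → 3430

N ≈ 3430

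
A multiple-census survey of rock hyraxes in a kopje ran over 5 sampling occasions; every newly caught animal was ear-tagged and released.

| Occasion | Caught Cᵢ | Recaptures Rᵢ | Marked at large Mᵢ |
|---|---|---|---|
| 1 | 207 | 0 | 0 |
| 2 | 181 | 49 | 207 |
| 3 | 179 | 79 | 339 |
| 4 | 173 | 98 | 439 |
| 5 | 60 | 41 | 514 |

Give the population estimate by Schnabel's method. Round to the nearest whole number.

N ≈ 768

Σ MᵢCᵢ = 0·207 + 207·181 + 339·179 + 439·173 + 514·60 = 0 + 37467 + 60681 + 75947 + 30840 = 204935
Σ Rᵢ = 0 + 49 + 79 + 98 + 41 = 267
N̂ = 204935 / 267 ≈ 767.5 → 768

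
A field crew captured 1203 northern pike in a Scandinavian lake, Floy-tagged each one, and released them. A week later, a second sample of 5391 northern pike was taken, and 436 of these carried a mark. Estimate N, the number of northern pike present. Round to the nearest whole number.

N ≈ 14,875

If marked individuals mix randomly, R/C ≈ M/N, giving N ≈ M·C/R.
N = (1203 × 5391) / 436 = 6485373 / 436 ≈ 14874.7 → 14875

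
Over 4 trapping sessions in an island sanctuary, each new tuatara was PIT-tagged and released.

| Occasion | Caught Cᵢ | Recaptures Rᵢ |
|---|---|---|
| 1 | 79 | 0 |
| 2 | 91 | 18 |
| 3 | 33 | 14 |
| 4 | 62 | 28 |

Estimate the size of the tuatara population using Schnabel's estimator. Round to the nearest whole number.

N ≈ 380

Marked at large before each occasion: Mᵢ = Σⱼ<ᵢ (Cⱼ − Rⱼ) → M1=0, M2=79, M3=152, M4=171
Σ MᵢCᵢ = 0·79 + 79·91 + 152·33 + 171·62 = 0 + 7189 + 5016 + 10602 = 22807
Σ Rᵢ = 0 + 18 + 14 + 28 = 60
N̂ = 22807 / 60 ≈ 380.1 → 380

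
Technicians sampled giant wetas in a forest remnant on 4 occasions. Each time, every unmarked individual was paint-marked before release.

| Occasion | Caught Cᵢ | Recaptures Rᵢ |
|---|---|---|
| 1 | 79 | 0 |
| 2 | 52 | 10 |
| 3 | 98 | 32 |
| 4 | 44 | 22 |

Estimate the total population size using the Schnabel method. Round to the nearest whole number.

N ≈ 378

Marked at large before each occasion: Mᵢ = Σⱼ<ᵢ (Cⱼ − Rⱼ) → M1=0, M2=79, M3=121, M4=187
Σ MᵢCᵢ = 0·79 + 79·52 + 121·98 + 187·44 = 0 + 4108 + 11858 + 8228 = 24194
Σ Rᵢ = 0 + 10 + 32 + 22 = 64
N̂ = 24194 / 64 ≈ 378.0 → 378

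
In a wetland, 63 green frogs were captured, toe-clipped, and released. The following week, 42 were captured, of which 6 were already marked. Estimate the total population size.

N = 441

If marked individuals mix randomly, R/C ≈ M/N, giving N ≈ M·C/R.
N = (63 × 42) / 6 = 2646 / 6 = 441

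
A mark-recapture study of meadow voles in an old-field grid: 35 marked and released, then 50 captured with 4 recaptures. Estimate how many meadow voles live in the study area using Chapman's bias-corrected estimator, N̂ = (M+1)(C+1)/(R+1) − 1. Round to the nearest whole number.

N ≈ 366

N̂ = (35+1)(50+1)/(4+1) − 1 = 36·51/5 − 1
= 1836/5 − 1 ≈ 367.2 − 1 ≈ 366.2 → 366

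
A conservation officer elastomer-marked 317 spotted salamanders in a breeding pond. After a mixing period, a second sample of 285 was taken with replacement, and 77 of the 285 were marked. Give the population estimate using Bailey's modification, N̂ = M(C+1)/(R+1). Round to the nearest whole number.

N ≈ 1162

N̂ = 317·(285+1)/(77+1) = 317·286/78 = 90662/78 ≈ 1162.3 → 1162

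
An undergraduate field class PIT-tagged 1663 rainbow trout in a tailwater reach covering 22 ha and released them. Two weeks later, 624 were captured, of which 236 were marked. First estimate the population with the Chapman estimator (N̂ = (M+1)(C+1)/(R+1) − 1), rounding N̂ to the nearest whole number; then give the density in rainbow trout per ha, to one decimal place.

density ≈ 199.4 rainbow trout per ha

N̂ = 1664·625/237 − 1 = 1040000/237 − 1 ≈ 4387.2 → 4387
Density = N̂ / area = 4387 / 22 ≈ 199.41 → 199.4 per ha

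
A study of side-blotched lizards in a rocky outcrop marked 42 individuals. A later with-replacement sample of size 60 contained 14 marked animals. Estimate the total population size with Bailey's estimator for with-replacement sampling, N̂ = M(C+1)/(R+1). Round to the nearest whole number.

N̂ = 42·(60+1)/(14+1) = 42·61/15 = 2562/15 ≈ 170.8 → 171

N ≈ 171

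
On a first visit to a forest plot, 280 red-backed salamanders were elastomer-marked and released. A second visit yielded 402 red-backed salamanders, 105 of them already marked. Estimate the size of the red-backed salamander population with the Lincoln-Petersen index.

The marked fraction in the recapture sample should equal the marked fraction in the population: 105/402 = 280/N.
N = (280 × 402) / 105 = 112560 / 105 = 1072

N = 1072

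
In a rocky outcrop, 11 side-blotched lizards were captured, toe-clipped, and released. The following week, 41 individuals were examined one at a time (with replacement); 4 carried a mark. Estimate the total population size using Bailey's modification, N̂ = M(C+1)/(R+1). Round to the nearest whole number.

N̂ = 11·(41+1)/(4+1) = 11·42/5 = 462/5 ≈ 92.4 → 92

N ≈ 92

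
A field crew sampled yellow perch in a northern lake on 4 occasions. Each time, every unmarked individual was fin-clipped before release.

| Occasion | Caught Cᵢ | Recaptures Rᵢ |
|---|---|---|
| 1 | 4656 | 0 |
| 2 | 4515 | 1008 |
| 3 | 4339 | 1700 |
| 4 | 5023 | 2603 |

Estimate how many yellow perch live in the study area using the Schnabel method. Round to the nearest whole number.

N ≈ 20,843

Marked at large before each occasion: Mᵢ = Σⱼ<ᵢ (Cⱼ − Rⱼ) → M1=0, M2=4656, M3=8163, M4=10802
Σ MᵢCᵢ = 0·4656 + 4656·4515 + 8163·4339 + 10802·5023 = 0 + 21021840 + 35419257 + 54258446 = 110699543
Σ Rᵢ = 0 + 1008 + 1700 + 2603 = 5311
N̂ = 110699543 / 5311 ≈ 20843.4 → 20843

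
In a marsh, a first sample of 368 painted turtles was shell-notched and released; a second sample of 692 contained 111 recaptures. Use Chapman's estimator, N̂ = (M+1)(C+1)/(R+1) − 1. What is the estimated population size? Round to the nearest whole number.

N̂ = (368+1)(692+1)/(111+1) − 1 = 369·693/112 − 1
= 255717/112 − 1 ≈ 2283.2 − 1 ≈ 2282.2 → 2282

N ≈ 2282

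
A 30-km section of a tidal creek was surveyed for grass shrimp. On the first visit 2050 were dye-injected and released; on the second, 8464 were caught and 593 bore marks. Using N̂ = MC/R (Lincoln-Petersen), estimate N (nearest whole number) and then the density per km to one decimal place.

density ≈ 975.3 grass shrimp per km

N̂ = 2050·8464/593 = 17351200/593 ≈ 29260.0 → 29260
Density = N̂ / area = 29260 / 30 ≈ 975.33 → 975.3 per km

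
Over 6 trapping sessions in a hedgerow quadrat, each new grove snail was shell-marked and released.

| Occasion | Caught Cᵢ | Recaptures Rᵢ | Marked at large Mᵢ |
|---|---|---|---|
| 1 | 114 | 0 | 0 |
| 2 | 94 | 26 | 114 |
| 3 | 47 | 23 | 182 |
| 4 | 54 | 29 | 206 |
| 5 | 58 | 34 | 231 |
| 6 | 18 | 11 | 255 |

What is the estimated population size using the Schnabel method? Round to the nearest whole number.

Σ MᵢCᵢ = 0·114 + 114·94 + 182·47 + 206·54 + 231·58 + 255·18 = 0 + 10716 + 8554 + 11124 + 13398 + 4590 = 48382
Σ Rᵢ = 0 + 26 + 23 + 29 + 34 + 11 = 123
N̂ = 48382 / 123 ≈ 393.3 → 393

N ≈ 393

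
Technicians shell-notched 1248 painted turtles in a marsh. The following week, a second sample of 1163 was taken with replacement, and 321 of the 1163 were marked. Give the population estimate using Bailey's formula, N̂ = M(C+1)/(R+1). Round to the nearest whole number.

N̂ = 1248·(1163+1)/(321+1) = 1248·1164/322 = 1452672/322 ≈ 4511.4 → 4511

N ≈ 4511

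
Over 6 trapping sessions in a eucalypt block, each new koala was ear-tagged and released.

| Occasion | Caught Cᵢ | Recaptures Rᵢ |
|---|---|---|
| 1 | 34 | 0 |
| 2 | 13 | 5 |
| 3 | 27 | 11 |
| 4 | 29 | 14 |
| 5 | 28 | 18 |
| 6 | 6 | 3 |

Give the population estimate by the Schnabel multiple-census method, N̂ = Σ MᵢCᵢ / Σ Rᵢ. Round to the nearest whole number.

Marked at large before each occasion: Mᵢ = Σⱼ<ᵢ (Cⱼ − Rⱼ) → M1=0, M2=34, M3=42, M4=58, M5=73, M6=83
Σ MᵢCᵢ = 0·34 + 34·13 + 42·27 + 58·29 + 73·28 + 83·6 = 0 + 442 + 1134 + 1682 + 2044 + 498 = 5800
Σ Rᵢ = 0 + 5 + 11 + 14 + 18 + 3 = 51
N̂ = 5800 / 51 ≈ 113.7 → 114

N ≈ 114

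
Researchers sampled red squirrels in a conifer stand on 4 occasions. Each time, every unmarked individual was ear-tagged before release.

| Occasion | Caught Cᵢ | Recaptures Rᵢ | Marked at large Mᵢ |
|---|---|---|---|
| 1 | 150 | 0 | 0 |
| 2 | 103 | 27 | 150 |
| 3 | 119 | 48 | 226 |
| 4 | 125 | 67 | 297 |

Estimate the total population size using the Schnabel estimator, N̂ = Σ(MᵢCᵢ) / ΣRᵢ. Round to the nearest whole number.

Σ MᵢCᵢ = 0·150 + 150·103 + 226·119 + 297·125 = 0 + 15450 + 26894 + 37125 = 79469
Σ Rᵢ = 0 + 27 + 48 + 67 = 142
N̂ = 79469 / 142 ≈ 559.6 → 560

N ≈ 560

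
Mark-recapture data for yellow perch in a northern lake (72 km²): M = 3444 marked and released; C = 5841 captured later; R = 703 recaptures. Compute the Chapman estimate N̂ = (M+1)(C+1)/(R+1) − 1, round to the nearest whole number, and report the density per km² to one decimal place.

N̂ = 3445·5842/704 − 1 = 20125690/704 − 1 ≈ 28586.6 → 28587
Density = N̂ / area = 28587 / 72 ≈ 397.04 → 397.0 per km²

density ≈ 397.0 yellow perch per km²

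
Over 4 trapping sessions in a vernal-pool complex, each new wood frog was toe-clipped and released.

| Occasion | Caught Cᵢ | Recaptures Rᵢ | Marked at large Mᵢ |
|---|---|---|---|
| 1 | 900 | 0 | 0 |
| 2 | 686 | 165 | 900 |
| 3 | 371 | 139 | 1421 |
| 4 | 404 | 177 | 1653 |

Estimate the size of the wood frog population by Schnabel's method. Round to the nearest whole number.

Σ MᵢCᵢ = 0·900 + 900·686 + 1421·371 + 1653·404 = 0 + 617400 + 527191 + 667812 = 1812403
Σ Rᵢ = 0 + 165 + 139 + 177 = 481
N̂ = 1812403 / 481 ≈ 3768.0 → 3768

N ≈ 3768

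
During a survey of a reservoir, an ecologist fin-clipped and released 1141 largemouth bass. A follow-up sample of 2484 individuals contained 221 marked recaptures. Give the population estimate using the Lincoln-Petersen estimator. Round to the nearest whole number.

N ≈ 12,825

The marked fraction in the recapture sample should equal the marked fraction in the population: 221/2484 = 1141/N.
N = (1141 × 2484) / 221 = 2834244 / 221 ≈ 12824.6 → 12825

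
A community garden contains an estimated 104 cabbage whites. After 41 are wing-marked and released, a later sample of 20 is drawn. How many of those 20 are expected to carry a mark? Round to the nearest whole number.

expected recaptures ≈ 8

The marked fraction of the population is 41/104, so in a sample of 20 expect C·(M/N) marked.
E[R] = 41 × 20 / 104 = 820 / 104 ≈ 7.9 → 8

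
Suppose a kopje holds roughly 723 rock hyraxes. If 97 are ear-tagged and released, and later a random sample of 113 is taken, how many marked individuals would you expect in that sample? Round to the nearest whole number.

The marked fraction of the population is 97/723, so in a sample of 113 expect C·(M/N) marked.
E[R] = 97 × 113 / 723 = 10961 / 723 ≈ 15.2 → 15

expected recaptures ≈ 15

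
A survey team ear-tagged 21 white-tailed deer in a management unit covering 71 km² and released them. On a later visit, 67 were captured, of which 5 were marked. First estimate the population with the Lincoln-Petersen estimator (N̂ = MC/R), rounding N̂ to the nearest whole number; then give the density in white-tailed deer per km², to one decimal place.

density ≈ 4.0 white-tailed deer per km²

N̂ = 21·67/5 = 1407/5 ≈ 281.4 → 281
Density = N̂ / area = 281 / 71 ≈ 3.96 → 4.0 per km²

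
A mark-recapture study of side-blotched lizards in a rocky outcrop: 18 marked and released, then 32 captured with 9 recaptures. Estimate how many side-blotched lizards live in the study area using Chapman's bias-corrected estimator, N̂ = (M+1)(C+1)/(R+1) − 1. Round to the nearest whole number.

N ≈ 62

N̂ = (18+1)(32+1)/(9+1) − 1 = 19·33/10 − 1
= 627/10 − 1 ≈ 62.7 − 1 ≈ 61.7 → 62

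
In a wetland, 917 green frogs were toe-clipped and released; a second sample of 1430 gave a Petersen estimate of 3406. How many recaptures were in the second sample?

From N = M·C/R: R = M·C / N = 917·1430 / 3406 = 1311310 / 3406 = 385.

R = 385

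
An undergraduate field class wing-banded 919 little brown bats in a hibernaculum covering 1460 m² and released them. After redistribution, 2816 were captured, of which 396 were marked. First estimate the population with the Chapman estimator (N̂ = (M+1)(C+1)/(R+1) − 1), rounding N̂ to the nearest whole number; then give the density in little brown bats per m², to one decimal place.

N̂ = 920·2817/397 − 1 = 2591640/397 − 1 ≈ 6527.1 → 6527
Density = N̂ / area = 6527 / 1460 ≈ 4.47 → 4.5 per m²

density ≈ 4.5 little brown bats per m²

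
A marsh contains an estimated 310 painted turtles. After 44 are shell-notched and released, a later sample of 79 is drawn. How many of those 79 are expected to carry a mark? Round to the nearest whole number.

Expected recaptures E[R] = M·C / N.
E[R] = 44 × 79 / 310 = 3476 / 310 ≈ 11.2 → 11

expected recaptures ≈ 11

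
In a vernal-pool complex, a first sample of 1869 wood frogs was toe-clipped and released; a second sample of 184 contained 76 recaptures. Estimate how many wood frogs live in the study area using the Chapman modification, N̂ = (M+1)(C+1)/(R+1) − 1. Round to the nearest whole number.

N ≈ 4492

N̂ = (1869+1)(184+1)/(76+1) − 1 = 1870·185/77 − 1
= 345950/77 − 1 ≈ 4492.9 − 1 ≈ 4491.9 → 4492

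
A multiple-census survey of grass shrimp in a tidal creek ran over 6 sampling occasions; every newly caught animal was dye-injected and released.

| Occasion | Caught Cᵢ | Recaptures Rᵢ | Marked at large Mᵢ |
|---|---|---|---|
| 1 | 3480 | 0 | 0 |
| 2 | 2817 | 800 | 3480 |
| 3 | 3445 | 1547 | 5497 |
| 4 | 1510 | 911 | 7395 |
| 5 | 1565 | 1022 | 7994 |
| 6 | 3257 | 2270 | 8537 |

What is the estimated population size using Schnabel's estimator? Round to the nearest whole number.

N ≈ 12,248

Σ MᵢCᵢ = 0·3480 + 3480·2817 + 5497·3445 + 7395·1510 + 7994·1565 + 8537·3257 = 0 + 9803160 + 18937165 + 11166450 + 12510610 + 27805009 = 80222394
Σ Rᵢ = 0 + 800 + 1547 + 911 + 1022 + 2270 = 6550
N̂ = 80222394 / 6550 ≈ 12247.7 → 12248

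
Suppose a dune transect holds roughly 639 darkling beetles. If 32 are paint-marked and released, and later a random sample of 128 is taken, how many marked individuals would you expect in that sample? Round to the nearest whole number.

The marked fraction of the population is 32/639, so in a sample of 128 expect C·(M/N) marked.
E[R] = 32 × 128 / 639 = 4096 / 639 ≈ 6.4 → 6

expected recaptures ≈ 6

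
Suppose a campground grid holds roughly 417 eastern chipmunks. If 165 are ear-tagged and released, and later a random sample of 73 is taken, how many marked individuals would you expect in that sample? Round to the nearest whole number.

expected recaptures ≈ 29

Expected recaptures E[R] = M·C / N.
E[R] = 165 × 73 / 417 = 12045 / 417 ≈ 28.9 → 29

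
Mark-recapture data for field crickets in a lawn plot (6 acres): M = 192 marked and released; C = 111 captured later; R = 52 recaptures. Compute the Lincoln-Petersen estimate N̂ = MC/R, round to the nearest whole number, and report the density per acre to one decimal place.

N̂ = 192·111/52 = 21312/52 ≈ 409.8 → 410
Density = N̂ / area = 410 / 6 ≈ 68.33 → 68.3 per acre

density ≈ 68.3 field crickets per acre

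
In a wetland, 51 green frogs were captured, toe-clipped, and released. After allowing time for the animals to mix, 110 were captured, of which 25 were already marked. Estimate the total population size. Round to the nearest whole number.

N = (51 × 110) / 25 = 5610 / 25 ≈ 224.4 → 224

N ≈ 224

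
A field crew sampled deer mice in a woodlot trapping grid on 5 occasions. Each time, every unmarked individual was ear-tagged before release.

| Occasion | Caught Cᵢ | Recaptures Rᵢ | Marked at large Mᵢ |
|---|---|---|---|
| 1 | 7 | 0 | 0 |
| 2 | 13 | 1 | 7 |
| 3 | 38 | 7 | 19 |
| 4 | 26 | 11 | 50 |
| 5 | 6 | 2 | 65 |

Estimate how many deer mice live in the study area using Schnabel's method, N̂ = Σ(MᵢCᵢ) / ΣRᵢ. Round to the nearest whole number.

Σ MᵢCᵢ = 0·7 + 7·13 + 19·38 + 50·26 + 65·6 = 0 + 91 + 722 + 1300 + 390 = 2503
Σ Rᵢ = 0 + 1 + 7 + 11 + 2 = 21
N̂ = 2503 / 21 ≈ 119.2 → 119

N ≈ 119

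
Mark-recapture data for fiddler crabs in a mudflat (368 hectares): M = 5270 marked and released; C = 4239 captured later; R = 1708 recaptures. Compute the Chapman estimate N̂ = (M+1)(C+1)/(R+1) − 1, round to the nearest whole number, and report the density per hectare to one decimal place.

N̂ = 5271·4240/1709 − 1 = 22349040/1709 − 1 ≈ 13076.3 → 13076
Density = N̂ / area = 13076 / 368 ≈ 35.53 → 35.5 per hectare

density ≈ 35.5 fiddler crabs per hectare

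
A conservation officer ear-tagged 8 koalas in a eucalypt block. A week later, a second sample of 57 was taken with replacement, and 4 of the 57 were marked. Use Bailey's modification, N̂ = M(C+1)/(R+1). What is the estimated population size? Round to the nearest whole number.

N ≈ 93

N̂ = 8·(57+1)/(4+1) = 8·58/5 = 464/5 ≈ 92.8 → 93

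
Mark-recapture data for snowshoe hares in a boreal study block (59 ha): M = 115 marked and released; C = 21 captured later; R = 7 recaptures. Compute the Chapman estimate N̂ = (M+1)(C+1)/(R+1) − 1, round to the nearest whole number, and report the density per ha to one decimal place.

N̂ = 116·22/8 − 1 = 2552/8 − 1 = 318
Density = N̂ / area = 318 / 59 ≈ 5.39 → 5.4 per ha

density ≈ 5.4 snowshoe hares per ha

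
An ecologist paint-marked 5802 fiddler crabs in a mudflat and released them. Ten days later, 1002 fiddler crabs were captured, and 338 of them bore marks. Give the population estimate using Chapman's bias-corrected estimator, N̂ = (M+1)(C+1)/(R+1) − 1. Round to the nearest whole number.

N̂ = (5802+1)(1002+1)/(338+1) − 1 = 5803·1003/339 − 1
= 5820409/339 − 1 ≈ 17169.3 − 1 ≈ 17168.3 → 17168

N ≈ 17,168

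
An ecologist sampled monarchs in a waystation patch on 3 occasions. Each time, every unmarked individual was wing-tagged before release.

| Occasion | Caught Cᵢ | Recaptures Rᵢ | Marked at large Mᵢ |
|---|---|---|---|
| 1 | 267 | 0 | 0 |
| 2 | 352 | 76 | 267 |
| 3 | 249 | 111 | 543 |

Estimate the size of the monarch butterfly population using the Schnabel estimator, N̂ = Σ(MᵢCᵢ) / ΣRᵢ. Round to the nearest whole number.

N ≈ 1226

Σ MᵢCᵢ = 0·267 + 267·352 + 543·249 = 0 + 93984 + 135207 = 229191
Σ Rᵢ = 0 + 76 + 111 = 187
N̂ = 229191 / 187 ≈ 1225.6 → 1226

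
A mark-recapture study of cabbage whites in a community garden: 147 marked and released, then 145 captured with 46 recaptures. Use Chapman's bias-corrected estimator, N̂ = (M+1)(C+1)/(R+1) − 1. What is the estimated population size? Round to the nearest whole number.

N̂ = (147+1)(145+1)/(46+1) − 1 = 148·146/47 − 1
= 21608/47 − 1 ≈ 459.7 − 1 ≈ 458.7 → 459

N ≈ 459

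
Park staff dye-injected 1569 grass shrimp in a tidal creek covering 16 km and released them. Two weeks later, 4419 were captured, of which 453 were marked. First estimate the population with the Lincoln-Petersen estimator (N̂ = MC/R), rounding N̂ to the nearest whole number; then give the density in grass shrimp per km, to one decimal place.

density ≈ 956.6 grass shrimp per km

N̂ = 1569·4419/453 = 6933411/453 ≈ 15305.5 → 15306
Density = N̂ / area = 15306 / 16 ≈ 956.62 → 956.6 per km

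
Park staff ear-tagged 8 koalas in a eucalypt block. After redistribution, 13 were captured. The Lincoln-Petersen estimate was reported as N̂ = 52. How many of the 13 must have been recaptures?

From N = M·C/R: R = M·C / N = 8·13 / 52 = 104 / 52 = 2.

R = 2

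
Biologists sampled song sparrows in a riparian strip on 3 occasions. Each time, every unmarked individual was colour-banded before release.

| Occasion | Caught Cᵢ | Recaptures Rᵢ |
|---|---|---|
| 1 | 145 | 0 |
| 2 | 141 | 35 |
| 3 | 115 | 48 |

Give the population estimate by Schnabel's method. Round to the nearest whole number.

N ≈ 594

Marked at large before each occasion: Mᵢ = Σⱼ<ᵢ (Cⱼ − Rⱼ) → M1=0, M2=145, M3=251
Σ MᵢCᵢ = 0·145 + 145·141 + 251·115 = 0 + 20445 + 28865 = 49310
Σ Rᵢ = 0 + 35 + 48 = 83
N̂ = 49310 / 83 ≈ 594.1 → 594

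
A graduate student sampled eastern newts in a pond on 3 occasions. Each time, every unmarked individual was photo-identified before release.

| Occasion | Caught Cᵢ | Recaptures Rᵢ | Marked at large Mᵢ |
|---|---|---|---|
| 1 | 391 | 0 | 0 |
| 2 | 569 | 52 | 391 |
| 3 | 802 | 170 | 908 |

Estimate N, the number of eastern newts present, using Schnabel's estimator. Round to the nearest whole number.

Σ MᵢCᵢ = 0·391 + 391·569 + 908·802 = 0 + 222479 + 728216 = 950695
Σ Rᵢ = 0 + 52 + 170 = 222
N̂ = 950695 / 222 ≈ 4282.4 → 4282

N ≈ 4282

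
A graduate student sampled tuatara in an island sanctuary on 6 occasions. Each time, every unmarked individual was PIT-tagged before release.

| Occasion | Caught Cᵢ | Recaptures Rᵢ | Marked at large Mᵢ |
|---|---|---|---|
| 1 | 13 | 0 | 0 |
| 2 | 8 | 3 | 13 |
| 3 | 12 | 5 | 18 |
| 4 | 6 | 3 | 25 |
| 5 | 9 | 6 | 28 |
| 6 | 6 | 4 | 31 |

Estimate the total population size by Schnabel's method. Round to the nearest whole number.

N ≈ 43

Σ MᵢCᵢ = 0·13 + 13·8 + 18·12 + 25·6 + 28·9 + 31·6 = 0 + 104 + 216 + 150 + 252 + 186 = 908
Σ Rᵢ = 0 + 3 + 5 + 3 + 6 + 4 = 21
N̂ = 908 / 21 ≈ 43.2 → 43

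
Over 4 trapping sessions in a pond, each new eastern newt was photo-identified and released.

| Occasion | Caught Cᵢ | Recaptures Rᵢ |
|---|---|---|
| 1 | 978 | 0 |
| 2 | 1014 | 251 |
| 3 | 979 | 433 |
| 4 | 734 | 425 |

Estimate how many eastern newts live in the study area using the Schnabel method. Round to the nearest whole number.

Marked at large before each occasion: Mᵢ = Σⱼ<ᵢ (Cⱼ − Rⱼ) → M1=0, M2=978, M3=1741, M4=2287
Σ MᵢCᵢ = 0·978 + 978·1014 + 1741·979 + 2287·734 = 0 + 991692 + 1704439 + 1678658 = 4374789
Σ Rᵢ = 0 + 251 + 433 + 425 = 1109
N̂ = 4374789 / 1109 ≈ 3944.8 → 3945

N ≈ 3945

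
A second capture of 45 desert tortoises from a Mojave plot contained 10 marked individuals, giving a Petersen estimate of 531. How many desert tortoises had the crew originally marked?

M = 118

From N = M·C/R: M = N·R / C = 531·10 / 45 = 5310 / 45 = 118.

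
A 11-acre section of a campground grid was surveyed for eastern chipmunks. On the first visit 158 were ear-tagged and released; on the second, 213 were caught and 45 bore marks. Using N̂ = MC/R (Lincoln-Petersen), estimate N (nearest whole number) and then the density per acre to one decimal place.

density ≈ 68.0 eastern chipmunks per acre

N̂ = 158·213/45 = 33654/45 ≈ 747.9 → 748
Density = N̂ / area = 748 / 11 = 68.0 per acre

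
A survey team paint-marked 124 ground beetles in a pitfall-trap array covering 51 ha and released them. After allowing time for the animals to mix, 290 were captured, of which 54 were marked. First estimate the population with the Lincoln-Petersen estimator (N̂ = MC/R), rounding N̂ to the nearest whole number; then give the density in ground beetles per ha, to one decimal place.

N̂ = 124·290/54 = 35960/54 ≈ 665.9 → 666
Density = N̂ / area = 666 / 51 ≈ 13.06 → 13.1 per ha

density ≈ 13.1 ground beetles per ha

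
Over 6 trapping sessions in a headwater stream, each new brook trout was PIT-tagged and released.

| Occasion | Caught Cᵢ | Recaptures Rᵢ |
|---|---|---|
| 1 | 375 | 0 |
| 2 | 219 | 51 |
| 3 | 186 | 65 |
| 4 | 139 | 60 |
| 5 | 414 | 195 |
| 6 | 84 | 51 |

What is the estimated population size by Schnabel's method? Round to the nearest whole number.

Marked at large before each occasion: Mᵢ = Σⱼ<ᵢ (Cⱼ − Rⱼ) → M1=0, M2=375, M3=543, M4=664, M5=743, M6=962
Σ MᵢCᵢ = 0·375 + 375·219 + 543·186 + 664·139 + 743·414 + 962·84 = 0 + 82125 + 100998 + 92296 + 307602 + 80808 = 663829
Σ Rᵢ = 0 + 51 + 65 + 60 + 195 + 51 = 422
N̂ = 663829 / 422 ≈ 1573.1 → 1573

N ≈ 1573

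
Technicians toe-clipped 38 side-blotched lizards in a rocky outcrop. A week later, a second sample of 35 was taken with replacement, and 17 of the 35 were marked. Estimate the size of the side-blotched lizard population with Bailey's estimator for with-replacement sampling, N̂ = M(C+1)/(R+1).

N̂ = 38·(35+1)/(17+1) = 38·36/18 = 1368/18 = 76

N = 76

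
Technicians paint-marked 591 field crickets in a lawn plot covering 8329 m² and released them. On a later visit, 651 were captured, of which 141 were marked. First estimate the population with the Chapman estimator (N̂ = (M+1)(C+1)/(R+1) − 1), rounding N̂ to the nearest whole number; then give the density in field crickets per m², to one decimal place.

density ≈ 0.3 field crickets per m²

N̂ = 592·652/142 − 1 = 385984/142 − 1 ≈ 2717.2 → 2717
Density = N̂ / area = 2717 / 8329 ≈ 0.33 → 0.3 per m²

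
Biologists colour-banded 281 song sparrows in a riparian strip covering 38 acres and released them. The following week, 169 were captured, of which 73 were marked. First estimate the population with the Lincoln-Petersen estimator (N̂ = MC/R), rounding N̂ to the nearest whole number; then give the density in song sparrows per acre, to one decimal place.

density ≈ 17.1 song sparrows per acre

N̂ = 281·169/73 = 47489/73 ≈ 650.5 → 651
Density = N̂ / area = 651 / 38 ≈ 17.13 → 17.1 per acre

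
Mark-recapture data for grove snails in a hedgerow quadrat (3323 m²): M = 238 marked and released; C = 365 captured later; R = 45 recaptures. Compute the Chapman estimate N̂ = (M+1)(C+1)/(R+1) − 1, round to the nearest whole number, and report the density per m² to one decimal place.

density ≈ 0.6 grove snails per m²

N̂ = 239·366/46 − 1 = 87474/46 − 1 ≈ 1900.6 → 1901
Density = N̂ / area = 1901 / 3323 ≈ 0.57 → 0.6 per m²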